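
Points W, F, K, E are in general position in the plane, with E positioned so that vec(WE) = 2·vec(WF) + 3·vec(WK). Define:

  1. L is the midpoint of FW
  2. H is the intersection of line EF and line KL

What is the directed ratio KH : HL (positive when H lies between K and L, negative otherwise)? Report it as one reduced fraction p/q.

Set W = (0, 0), F = (1, 0), K = (0, 1), E = (2, 3); any affine frame gives the same invariant.
1. L is the midpoint of FW ⇒ L = (1/2, 0)
2. H is the intersection of line EF and line KL ⇒ H = (4/5, -3/5)
H = K + t·(L−K) with t = 8/5, so KH:HL = t:(1−t) = 8/5:-3/5

KH:HL = -8/3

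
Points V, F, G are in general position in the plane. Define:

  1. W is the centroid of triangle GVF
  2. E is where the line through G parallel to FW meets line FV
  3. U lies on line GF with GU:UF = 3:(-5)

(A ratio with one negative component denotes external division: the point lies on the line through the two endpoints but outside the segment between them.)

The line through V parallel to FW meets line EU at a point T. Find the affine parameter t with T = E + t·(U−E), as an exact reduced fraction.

Assign V = (0, 0), F = (1, 0), G = (0, 1) — the answer is frame-independent, so this choice is without loss of generality.
1. W is the centroid of triangle GVF ⇒ W = (1/3, 1/3)
2. E is where the line through G parallel to FW meets line FV ⇒ E = (2, 0)
3. U lies on line GF with GU:UF = 3:(-5) ⇒ U = (-3/2, 5/2)
through V parallel to FW: direction (-2/3, 1/3); meets EU at T = (20/3, -10/3)
T = E + t·(U−E) with t = -4/3

t = -4/3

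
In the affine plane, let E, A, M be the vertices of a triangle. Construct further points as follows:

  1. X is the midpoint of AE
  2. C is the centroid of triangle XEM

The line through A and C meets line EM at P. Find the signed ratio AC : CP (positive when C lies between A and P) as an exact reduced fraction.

Work in coordinates with E = (0, 0), A = (1, 0), M = (0, 1).
1. X is the midpoint of AE ⇒ X = (1/2, 0)
2. C is the centroid of triangle XEM ⇒ C = (1/6, 1/3)
line AC meets EM at P = (0, 2/5)
C = A + t·(P−A) with t = 5/6, so AC:CP = 5/6:1/6

AC:CP = 5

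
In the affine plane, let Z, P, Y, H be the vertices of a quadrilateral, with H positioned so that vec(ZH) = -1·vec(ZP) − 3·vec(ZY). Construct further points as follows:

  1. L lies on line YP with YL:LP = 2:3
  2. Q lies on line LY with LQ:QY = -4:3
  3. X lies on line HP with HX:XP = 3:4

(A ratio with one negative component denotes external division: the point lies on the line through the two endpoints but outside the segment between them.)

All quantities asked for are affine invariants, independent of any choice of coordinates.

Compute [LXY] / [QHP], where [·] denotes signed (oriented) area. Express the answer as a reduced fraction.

[LXY]:[QHP] = -8/77

Work in coordinates with Z = (0, 0), P = (1, 0), Y = (0, 1), H = (-1, -3).
1. L lies on line YP with YL:LP = 2:3 ⇒ L = (2/5, 3/5)
2. Q lies on line LY with LQ:QY = -4:3 ⇒ Q = (-6/5, 11/5)
3. X lies on line HP with HX:XP = 3:4 ⇒ X = (-1/7, -12/7)
2·[LXY] = -8/7, 2·[QHP] = 11
[LXY]:[QHP] = -8/7:11 = -8/77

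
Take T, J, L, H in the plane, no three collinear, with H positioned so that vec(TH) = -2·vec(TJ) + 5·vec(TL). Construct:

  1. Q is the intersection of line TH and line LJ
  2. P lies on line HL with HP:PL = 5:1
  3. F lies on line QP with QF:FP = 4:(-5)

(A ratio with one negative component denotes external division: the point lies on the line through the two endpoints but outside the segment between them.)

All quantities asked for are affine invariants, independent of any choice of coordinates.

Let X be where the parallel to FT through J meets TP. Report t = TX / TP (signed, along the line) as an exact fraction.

Choose coordinates T = (0, 0), J = (1, 0), L = (0, 1), H = (-2, 5).
1. Q is the intersection of line TH and line LJ ⇒ Q = (-2/3, 5/3)
2. P lies on line HL with HP:PL = 5:1 ⇒ P = (-1/3, 5/3)
3. F lies on line QP with QF:FP = 4:(-5) ⇒ F = (-2, 5/3)
through J parallel to FT: direction (2, -5/3); meets TP at X = (-1/5, 1)
X = T + t·(P−T) with t = 3/5

t = 3/5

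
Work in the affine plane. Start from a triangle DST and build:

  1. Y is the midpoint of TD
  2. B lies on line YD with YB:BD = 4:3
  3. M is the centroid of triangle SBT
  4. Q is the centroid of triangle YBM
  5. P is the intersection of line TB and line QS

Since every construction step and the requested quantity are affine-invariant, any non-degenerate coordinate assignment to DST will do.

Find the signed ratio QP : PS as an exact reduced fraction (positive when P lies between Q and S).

Work in coordinates with D = (0, 0), S = (1, 0), T = (0, 1).
1. Y is the midpoint of TD ⇒ Y = (0, 1/2)
2. B lies on line YD with YB:BD = 4:3 ⇒ B = (0, 3/14)
3. M is the centroid of triangle SBT ⇒ M = (1/3, 17/42)
4. Q is the centroid of triangle YBM ⇒ Q = (1/9, 47/126)
5. P is the intersection of line TB and line QS ⇒ P = (0, 47/112)
P = Q + t·(S−Q) with t = -1/8, so QP:PS = t:(1−t) = -1/8:9/8

QP:PS = -1/9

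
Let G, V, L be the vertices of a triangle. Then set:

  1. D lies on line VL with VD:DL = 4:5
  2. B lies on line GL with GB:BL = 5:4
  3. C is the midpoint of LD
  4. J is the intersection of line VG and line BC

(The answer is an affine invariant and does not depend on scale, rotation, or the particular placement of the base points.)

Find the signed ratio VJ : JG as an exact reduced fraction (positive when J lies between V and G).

Assign G = (0, 0), V = (1, 0), L = (0, 1) — the answer is frame-independent, so this choice is without loss of generality.
1. D lies on line VL with VD:DL = 4:5 ⇒ D = (5/9, 4/9)
2. B lies on line GL with GB:BL = 5:4 ⇒ B = (0, 5/9)
3. C is the midpoint of LD ⇒ C = (5/18, 13/18)
4. J is the intersection of line VG and line BC ⇒ J = (-25/27, 0)
J = V + t·(G−V) with t = 52/27, so VJ:JG = t:(1−t) = 52/27:-25/27

VJ:JG = -52/25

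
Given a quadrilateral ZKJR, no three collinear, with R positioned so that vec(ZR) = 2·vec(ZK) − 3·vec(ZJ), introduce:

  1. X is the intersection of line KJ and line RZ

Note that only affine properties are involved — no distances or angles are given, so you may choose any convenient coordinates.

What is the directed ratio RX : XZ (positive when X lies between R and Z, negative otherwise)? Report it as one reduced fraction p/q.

RX:XZ = -2

Set Z = (0, 0), K = (1, 0), J = (0, 1), R = (2, -3); any affine frame gives the same invariant.
1. X is the intersection of line KJ and line RZ ⇒ X = (-2, 3)
X = R + t·(Z−R) with t = 2, so RX:XZ = t:(1−t) = 2:-1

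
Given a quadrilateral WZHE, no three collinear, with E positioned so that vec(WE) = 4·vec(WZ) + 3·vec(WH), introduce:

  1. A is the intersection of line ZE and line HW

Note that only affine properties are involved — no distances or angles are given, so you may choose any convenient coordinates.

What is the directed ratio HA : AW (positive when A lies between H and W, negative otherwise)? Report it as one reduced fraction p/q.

HA:AW = -2

Set W = (0, 0), Z = (1, 0), H = (0, 1), E = (4, 3); any affine frame gives the same invariant.
1. A is the intersection of line ZE and line HW ⇒ A = (0, -1)
A = H + t·(W−H) with t = 2, so HA:AW = t:(1−t) = 2:-1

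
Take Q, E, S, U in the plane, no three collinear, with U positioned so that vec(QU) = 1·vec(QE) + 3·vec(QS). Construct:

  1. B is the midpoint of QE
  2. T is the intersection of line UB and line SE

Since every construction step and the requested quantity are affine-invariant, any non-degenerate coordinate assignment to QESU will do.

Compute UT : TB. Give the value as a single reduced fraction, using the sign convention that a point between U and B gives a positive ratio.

UT:TB = 6

Set Q = (0, 0), E = (1, 0), S = (0, 1), U = (1, 3); any affine frame gives the same invariant.
1. B is the midpoint of QE ⇒ B = (1/2, 0)
2. T is the intersection of line UB and line SE ⇒ T = (4/7, 3/7)
T = U + t·(B−U) with t = 6/7, so UT:TB = t:(1−t) = 6/7:1/7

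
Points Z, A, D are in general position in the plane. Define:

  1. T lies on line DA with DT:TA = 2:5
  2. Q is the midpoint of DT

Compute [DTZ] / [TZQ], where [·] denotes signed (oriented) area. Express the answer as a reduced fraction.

Choose coordinates Z = (0, 0), A = (1, 0), D = (0, 1).
1. T lies on line DA with DT:TA = 2:5 ⇒ T = (2/7, 5/7)
2. Q is the midpoint of DT ⇒ Q = (1/7, 6/7)
2·[DTZ] = -2/7, 2·[TZQ] = -1/7
[DTZ]:[TZQ] = -2/7:-1/7 = 2

[DTZ]:[TZQ] = 2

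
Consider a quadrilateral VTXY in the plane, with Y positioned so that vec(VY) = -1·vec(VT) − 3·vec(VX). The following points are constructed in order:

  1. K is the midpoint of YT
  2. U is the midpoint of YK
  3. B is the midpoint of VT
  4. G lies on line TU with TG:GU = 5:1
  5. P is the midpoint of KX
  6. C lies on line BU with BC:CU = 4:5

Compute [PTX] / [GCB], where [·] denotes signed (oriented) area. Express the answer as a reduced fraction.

[PTX]:[GCB] = -15

Assign V = (0, 0), T = (1, 0), X = (0, 1), Y = (-1, -3) — the answer is frame-independent, so this choice is without loss of generality.
1. K is the midpoint of YT ⇒ K = (0, -3/2)
2. U is the midpoint of YK ⇒ U = (-1/2, -9/4)
3. B is the midpoint of VT ⇒ B = (1/2, 0)
4. G lies on line TU with TG:GU = 5:1 ⇒ G = (-1/4, -15/8)
5. P is the midpoint of KX ⇒ P = (0, -1/4)
6. C lies on line BU with BC:CU = 4:5 ⇒ C = (1/18, -1)
2·[PTX] = 5/4, 2·[GCB] = -1/12
[PTX]:[GCB] = 5/4:-1/12 = -15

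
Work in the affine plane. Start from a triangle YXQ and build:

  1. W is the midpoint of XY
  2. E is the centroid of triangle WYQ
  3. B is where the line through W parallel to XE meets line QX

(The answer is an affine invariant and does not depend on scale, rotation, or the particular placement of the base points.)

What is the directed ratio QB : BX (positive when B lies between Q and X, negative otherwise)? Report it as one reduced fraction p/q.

QB:BX = -4

Assign Y = (0, 0), X = (1, 0), Q = (0, 1) — the answer is frame-independent, so this choice is without loss of generality.
1. W is the midpoint of XY ⇒ W = (1/2, 0)
2. E is the centroid of triangle WYQ ⇒ E = (1/6, 1/3)
3. B is where the line through W parallel to XE meets line QX ⇒ B = (4/3, -1/3)
B = Q + t·(X−Q) with t = 4/3, so QB:BX = t:(1−t) = 4/3:-1/3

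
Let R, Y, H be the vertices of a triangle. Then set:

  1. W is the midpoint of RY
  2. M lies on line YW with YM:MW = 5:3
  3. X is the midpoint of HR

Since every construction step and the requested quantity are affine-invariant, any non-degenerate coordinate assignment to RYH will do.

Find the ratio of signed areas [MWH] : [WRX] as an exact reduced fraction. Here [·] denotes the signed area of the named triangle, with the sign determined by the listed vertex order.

Choose coordinates R = (0, 0), Y = (1, 0), H = (0, 1).
1. W is the midpoint of RY ⇒ W = (1/2, 0)
2. M lies on line YW with YM:MW = 5:3 ⇒ M = (11/16, 0)
3. X is the midpoint of HR ⇒ X = (0, 1/2)
2·[MWH] = -3/16, 2·[WRX] = -1/4
[MWH]:[WRX] = -3/16:-1/4 = 3/4

[MWH]:[WRX] = 3/4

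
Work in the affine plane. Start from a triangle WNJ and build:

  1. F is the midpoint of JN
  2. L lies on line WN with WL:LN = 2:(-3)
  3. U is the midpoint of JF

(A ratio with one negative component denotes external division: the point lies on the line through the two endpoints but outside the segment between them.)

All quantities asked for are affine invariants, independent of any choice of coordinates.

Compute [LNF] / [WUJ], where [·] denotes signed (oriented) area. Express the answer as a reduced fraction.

Assign W = (0, 0), N = (1, 0), J = (0, 1) — the answer is frame-independent, so this choice is without loss of generality.
1. F is the midpoint of JN ⇒ F = (1/2, 1/2)
2. L lies on line WN with WL:LN = 2:(-3) ⇒ L = (-2, 0)
3. U is the midpoint of JF ⇒ U = (1/4, 3/4)
2·[LNF] = 3/2, 2·[WUJ] = 1/4
[LNF]:[WUJ] = 3/2:1/4 = 6

[LNF]:[WUJ] = 6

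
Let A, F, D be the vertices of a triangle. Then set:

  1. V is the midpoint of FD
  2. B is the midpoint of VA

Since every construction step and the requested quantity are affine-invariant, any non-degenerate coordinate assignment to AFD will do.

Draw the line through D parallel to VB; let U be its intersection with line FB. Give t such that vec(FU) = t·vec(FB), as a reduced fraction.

Assign A = (0, 0), F = (1, 0), D = (0, 1) — the answer is frame-independent, so this choice is without loss of generality.
1. V is the midpoint of FD ⇒ V = (1/2, 1/2)
2. B is the midpoint of VA ⇒ B = (1/4, 1/4)
through D parallel to VB: direction (-1/4, -1/4); meets FB at U = (-1/2, 1/2)
U = F + t·(B−F) with t = 2

t = 2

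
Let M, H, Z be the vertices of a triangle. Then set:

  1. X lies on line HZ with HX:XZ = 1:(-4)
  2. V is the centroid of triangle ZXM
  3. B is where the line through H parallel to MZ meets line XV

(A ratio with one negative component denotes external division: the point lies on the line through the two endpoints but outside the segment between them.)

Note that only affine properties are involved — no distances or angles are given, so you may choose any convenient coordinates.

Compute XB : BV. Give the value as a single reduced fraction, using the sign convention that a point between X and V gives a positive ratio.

XB:BV = 3/5

Assign M = (0, 0), H = (1, 0), Z = (0, 1) — the answer is frame-independent, so this choice is without loss of generality.
1. X lies on line HZ with HX:XZ = 1:(-4) ⇒ X = (4/3, -1/3)
2. V is the centroid of triangle ZXM ⇒ V = (4/9, 2/9)
3. B is where the line through H parallel to MZ meets line XV ⇒ B = (1, -1/8)
B = X + t·(V−X) with t = 3/8, so XB:BV = t:(1−t) = 3/8:5/8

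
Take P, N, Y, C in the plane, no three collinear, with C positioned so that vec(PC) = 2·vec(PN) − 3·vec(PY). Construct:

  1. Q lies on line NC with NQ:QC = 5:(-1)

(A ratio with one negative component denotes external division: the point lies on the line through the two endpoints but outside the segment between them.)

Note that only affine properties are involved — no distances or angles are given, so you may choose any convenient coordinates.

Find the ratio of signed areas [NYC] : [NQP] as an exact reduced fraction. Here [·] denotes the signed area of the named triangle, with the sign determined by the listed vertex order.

Assign P = (0, 0), N = (1, 0), Y = (0, 1), C = (2, -3) — the answer is frame-independent, so this choice is without loss of generality.
1. Q lies on line NC with NQ:QC = 5:(-1) ⇒ Q = (9/4, -15/4)
2·[NYC] = 2, 2·[NQP] = -15/4
[NYC]:[NQP] = 2:-15/4 = -8/15

[NYC]:[NQP] = -8/15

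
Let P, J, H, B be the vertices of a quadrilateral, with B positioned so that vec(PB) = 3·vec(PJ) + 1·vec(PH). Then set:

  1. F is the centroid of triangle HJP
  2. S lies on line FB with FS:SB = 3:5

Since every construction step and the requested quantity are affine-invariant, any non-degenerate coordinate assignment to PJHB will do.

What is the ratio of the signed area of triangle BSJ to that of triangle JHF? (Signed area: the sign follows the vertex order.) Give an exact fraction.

[BSJ]:[JHF] = 5/2

Work in coordinates with P = (0, 0), J = (1, 0), H = (0, 1), B = (3, 1).
1. F is the centroid of triangle HJP ⇒ F = (1/3, 1/3)
2. S lies on line FB with FS:SB = 3:5 ⇒ S = (4/3, 7/12)
2·[BSJ] = 5/6, 2·[JHF] = 1/3
[BSJ]:[JHF] = 5/6:1/3 = 5/2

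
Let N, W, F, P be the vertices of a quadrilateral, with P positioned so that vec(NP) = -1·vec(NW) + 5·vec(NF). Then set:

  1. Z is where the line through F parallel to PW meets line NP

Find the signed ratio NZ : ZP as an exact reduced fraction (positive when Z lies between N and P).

Work in coordinates with N = (0, 0), W = (1, 0), F = (0, 1), P = (-1, 5).
1. Z is where the line through F parallel to PW meets line NP ⇒ Z = (-2/5, 2)
Z = N + t·(P−N) with t = 2/5, so NZ:ZP = t:(1−t) = 2/5:3/5

NZ:ZP = 2/3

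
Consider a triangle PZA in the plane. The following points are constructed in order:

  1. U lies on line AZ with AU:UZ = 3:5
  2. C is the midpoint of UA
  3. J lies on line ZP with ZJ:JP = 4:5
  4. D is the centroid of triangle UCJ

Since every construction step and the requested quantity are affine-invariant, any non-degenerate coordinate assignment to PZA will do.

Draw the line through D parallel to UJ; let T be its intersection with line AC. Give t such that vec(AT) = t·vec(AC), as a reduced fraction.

t = 5/3

Work in coordinates with P = (0, 0), Z = (1, 0), A = (0, 1).
1. U lies on line AZ with AU:UZ = 3:5 ⇒ U = (3/8, 5/8)
2. C is the midpoint of UA ⇒ C = (3/16, 13/16)
3. J lies on line ZP with ZJ:JP = 4:5 ⇒ J = (5/9, 0)
4. D is the centroid of triangle UCJ ⇒ D = (161/432, 23/48)
through D parallel to UJ: direction (13/72, -5/8); meets AC at T = (5/16, 11/16)
T = A + t·(C−A) with t = 5/3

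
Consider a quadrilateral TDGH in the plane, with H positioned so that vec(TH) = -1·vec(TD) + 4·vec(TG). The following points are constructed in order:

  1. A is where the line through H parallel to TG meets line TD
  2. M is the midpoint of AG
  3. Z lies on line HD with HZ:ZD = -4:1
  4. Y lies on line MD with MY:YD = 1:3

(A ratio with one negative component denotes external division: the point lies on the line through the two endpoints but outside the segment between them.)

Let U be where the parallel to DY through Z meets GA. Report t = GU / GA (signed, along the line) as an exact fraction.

t = 4/3

Work in coordinates with T = (0, 0), D = (1, 0), G = (0, 1), H = (-1, 4).
1. A is where the line through H parallel to TG meets line TD ⇒ A = (-1, 0)
2. M is the midpoint of AG ⇒ M = (-1/2, 1/2)
3. Z lies on line HD with HZ:ZD = -4:1 ⇒ Z = (5/3, -4/3)
4. Y lies on line MD with MY:YD = 1:3 ⇒ Y = (-1/8, 3/8)
through Z parallel to DY: direction (-9/8, 3/8); meets GA at U = (-4/3, -1/3)
U = G + t·(A−G) with t = 4/3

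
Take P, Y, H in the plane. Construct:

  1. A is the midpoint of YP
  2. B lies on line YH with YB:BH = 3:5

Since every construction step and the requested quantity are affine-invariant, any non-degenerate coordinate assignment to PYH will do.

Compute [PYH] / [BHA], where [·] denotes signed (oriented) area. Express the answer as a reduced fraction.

Set P = (0, 0), Y = (1, 0), H = (0, 1); any affine frame gives the same invariant.
1. A is the midpoint of YP ⇒ A = (1/2, 0)
2. B lies on line YH with YB:BH = 3:5 ⇒ B = (5/8, 3/8)
2·[PYH] = 1, 2·[BHA] = 5/16
[PYH]:[BHA] = 1:5/16 = 16/5

[PYH]:[BHA] = 16/5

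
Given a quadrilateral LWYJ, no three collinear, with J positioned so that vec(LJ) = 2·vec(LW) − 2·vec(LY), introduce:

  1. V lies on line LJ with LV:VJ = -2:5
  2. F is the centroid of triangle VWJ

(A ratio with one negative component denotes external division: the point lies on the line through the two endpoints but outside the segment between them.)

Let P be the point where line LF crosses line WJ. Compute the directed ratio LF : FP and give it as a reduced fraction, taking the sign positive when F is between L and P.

Set L = (0, 0), W = (1, 0), Y = (0, 1), J = (2, -2); any affine frame gives the same invariant.
1. V lies on line LJ with LV:VJ = -2:5 ⇒ V = (-4/3, 4/3)
2. F is the centroid of triangle VWJ ⇒ F = (5/9, -2/9)
line LF meets WJ at P = (5/4, -1/2)
F = L + t·(P−L) with t = 4/9, so LF:FP = 4/9:5/9

LF:FP = 4/5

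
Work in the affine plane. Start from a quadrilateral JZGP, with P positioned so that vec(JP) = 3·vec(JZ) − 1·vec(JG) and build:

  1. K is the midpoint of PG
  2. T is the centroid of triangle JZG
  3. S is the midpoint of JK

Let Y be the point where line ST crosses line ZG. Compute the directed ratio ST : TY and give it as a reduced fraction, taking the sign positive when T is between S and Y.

ST:TY = -1/4

Choose coordinates J = (0, 0), Z = (1, 0), G = (0, 1), P = (3, -1).
1. K is the midpoint of PG ⇒ K = (3/2, 0)
2. T is the centroid of triangle JZG ⇒ T = (1/3, 1/3)
3. S is the midpoint of JK ⇒ S = (3/4, 0)
line ST meets ZG at Y = (2, -1)
T = S + t·(Y−S) with t = -1/3, so ST:TY = -1/3:4/3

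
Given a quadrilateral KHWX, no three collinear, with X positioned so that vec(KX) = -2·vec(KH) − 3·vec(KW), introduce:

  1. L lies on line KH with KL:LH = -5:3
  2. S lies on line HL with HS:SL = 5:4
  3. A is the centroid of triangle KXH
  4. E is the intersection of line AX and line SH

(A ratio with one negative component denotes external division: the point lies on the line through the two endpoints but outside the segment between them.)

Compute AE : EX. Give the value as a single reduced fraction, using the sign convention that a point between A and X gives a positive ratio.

AE:EX = -1/3

Assign K = (0, 0), H = (1, 0), W = (0, 1), X = (-2, -3) — the answer is frame-independent, so this choice is without loss of generality.
1. L lies on line KH with KL:LH = -5:3 ⇒ L = (5/2, 0)
2. S lies on line HL with HS:SL = 5:4 ⇒ S = (11/6, 0)
3. A is the centroid of triangle KXH ⇒ A = (-1/3, -1)
4. E is the intersection of line AX and line SH ⇒ E = (1/2, 0)
E = A + t·(X−A) with t = -1/2, so AE:EX = t:(1−t) = -1/2:3/2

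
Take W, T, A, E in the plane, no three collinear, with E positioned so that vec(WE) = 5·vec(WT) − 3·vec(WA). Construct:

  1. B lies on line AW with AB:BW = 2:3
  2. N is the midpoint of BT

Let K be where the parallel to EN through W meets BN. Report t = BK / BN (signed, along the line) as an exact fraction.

t = -9

Assign W = (0, 0), T = (1, 0), A = (0, 1), E = (5, -3) — the answer is frame-independent, so this choice is without loss of generality.
1. B lies on line AW with AB:BW = 2:3 ⇒ B = (0, 3/5)
2. N is the midpoint of BT ⇒ N = (1/2, 3/10)
through W parallel to EN: direction (-9/2, 33/10); meets BN at K = (-9/2, 33/10)
K = B + t·(N−B) with t = -9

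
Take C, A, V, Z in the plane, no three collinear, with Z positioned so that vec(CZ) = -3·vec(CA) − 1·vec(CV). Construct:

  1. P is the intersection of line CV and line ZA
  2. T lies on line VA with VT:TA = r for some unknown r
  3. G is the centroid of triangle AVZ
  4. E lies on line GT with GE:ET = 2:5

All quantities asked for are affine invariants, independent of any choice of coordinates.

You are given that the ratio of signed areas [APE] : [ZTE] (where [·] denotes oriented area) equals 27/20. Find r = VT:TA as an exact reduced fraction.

Assign C = (0, 0), A = (1, 0), V = (0, 1), Z = (-3, -1) — the answer is frame-independent, so this choice is without loss of generality.
1. P is the intersection of line CV and line ZA ⇒ P = (0, -1/4)
2. With VT:TA = r, write λ = r/(r+1) so T = V + λ·(A−V); T is affine-linear in λ
3. G is the centroid of triangle AVZ ⇒ G = (-2/3, 0)
4. E lies on line GT with GE:ET = 2:5 ⇒ E is an affine combination of earlier points and hence also affine-linear in λ
Every point depending on T is an affine combination of T and λ-independent points, so each such coordinate is linear in λ; the λ² term in each signed area is a multiple of (A−V)×(A−V) = 0, so 2·[APE] and 2·[ZTE] are each linear in λ. Evaluating at λ=0 and λ=1:
  2·[APE] = 5/14·λ − 55/84,   2·[ZTE] = 50/21·λ − 25/21
So [APE]:[ZTE] = (5/14·λ − 55/84) / (50/21·λ − 25/21). Setting this equal to 27/20:
  5/14·λ − 55/84 = 27/20·(50/21·λ − 25/21)  ⇒  λ = 1/3
Then r = λ/(1−λ) = (1/3)/(2/3) = 1/2. Check: with r = 1/2, T = (1/3, 2/3) and [APE]:[ZTE] = 27/20 as required.

r = 1/2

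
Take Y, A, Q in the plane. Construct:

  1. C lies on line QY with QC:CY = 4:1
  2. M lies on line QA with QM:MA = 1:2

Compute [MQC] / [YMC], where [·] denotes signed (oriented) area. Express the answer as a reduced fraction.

[MQC]:[YMC] = 4

Choose coordinates Y = (0, 0), A = (1, 0), Q = (0, 1).
1. C lies on line QY with QC:CY = 4:1 ⇒ C = (0, 1/5)
2. M lies on line QA with QM:MA = 1:2 ⇒ M = (1/3, 2/3)
2·[MQC] = 4/15, 2·[YMC] = 1/15
[MQC]:[YMC] = 4/15:1/15 = 4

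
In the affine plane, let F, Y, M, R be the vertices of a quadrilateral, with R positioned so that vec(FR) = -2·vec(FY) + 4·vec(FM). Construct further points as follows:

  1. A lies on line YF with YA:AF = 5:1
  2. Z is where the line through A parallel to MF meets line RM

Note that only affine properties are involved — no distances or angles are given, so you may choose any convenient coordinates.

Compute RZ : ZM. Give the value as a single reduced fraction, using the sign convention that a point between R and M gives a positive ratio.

RZ:ZM = -13

Assign F = (0, 0), Y = (1, 0), M = (0, 1), R = (-2, 4) — the answer is frame-independent, so this choice is without loss of generality.
1. A lies on line YF with YA:AF = 5:1 ⇒ A = (1/6, 0)
2. Z is where the line through A parallel to MF meets line RM ⇒ Z = (1/6, 3/4)
Z = R + t·(M−R) with t = 13/12, so RZ:ZM = t:(1−t) = 13/12:-1/12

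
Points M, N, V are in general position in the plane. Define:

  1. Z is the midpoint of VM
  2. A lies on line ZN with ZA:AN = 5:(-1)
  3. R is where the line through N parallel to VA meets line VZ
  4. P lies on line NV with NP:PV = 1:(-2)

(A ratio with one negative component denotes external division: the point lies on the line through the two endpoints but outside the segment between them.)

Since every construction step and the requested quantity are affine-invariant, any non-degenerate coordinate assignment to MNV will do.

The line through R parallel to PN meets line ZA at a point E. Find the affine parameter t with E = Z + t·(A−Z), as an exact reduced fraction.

t = 16/25

Assign M = (0, 0), N = (1, 0), V = (0, 1) — the answer is frame-independent, so this choice is without loss of generality.
1. Z is the midpoint of VM ⇒ Z = (0, 1/2)
2. A lies on line ZN with ZA:AN = 5:(-1) ⇒ A = (5/4, -1/8)
3. R is where the line through N parallel to VA meets line VZ ⇒ R = (0, 9/10)
4. P lies on line NV with NP:PV = 1:(-2) ⇒ P = (2, -1)
through R parallel to PN: direction (-1, 1); meets ZA at E = (4/5, 1/10)
E = Z + t·(A−Z) with t = 16/25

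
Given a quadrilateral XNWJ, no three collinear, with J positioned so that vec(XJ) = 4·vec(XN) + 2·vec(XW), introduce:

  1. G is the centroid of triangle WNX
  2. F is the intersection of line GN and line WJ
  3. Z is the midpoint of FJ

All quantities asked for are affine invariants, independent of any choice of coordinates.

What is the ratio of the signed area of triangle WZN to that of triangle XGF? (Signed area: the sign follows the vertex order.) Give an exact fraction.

Choose coordinates X = (0, 0), N = (1, 0), W = (0, 1), J = (4, 2).
1. G is the centroid of triangle WNX ⇒ G = (1/3, 1/3)
2. F is the intersection of line GN and line WJ ⇒ F = (-2/3, 5/6)
3. Z is the midpoint of FJ ⇒ Z = (5/3, 17/12)
2·[WZN] = -25/12, 2·[XGF] = 1/2
[WZN]:[XGF] = -25/12:1/2 = -25/6

[WZN]:[XGF] = -25/6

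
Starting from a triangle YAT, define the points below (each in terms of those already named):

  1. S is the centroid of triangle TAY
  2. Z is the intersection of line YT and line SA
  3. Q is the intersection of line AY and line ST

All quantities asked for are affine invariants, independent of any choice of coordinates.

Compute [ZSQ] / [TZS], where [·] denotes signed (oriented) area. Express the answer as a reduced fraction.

Assign Y = (0, 0), A = (1, 0), T = (0, 1) — the answer is frame-independent, so this choice is without loss of generality.
1. S is the centroid of triangle TAY ⇒ S = (1/3, 1/3)
2. Z is the intersection of line YT and line SA ⇒ Z = (0, 1/2)
3. Q is the intersection of line AY and line ST ⇒ Q = (1/2, 0)
2·[ZSQ] = -1/12, 2·[TZS] = 1/6
[ZSQ]:[TZS] = -1/12:1/6 = -1/2

[ZSQ]:[TZS] = -1/2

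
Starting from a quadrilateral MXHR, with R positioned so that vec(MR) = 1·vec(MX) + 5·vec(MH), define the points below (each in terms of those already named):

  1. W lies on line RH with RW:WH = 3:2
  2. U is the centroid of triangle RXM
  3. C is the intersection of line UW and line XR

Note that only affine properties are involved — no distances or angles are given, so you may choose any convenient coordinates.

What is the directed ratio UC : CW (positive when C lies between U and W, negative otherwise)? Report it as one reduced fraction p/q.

Work in coordinates with M = (0, 0), X = (1, 0), H = (0, 1), R = (1, 5).
1. W lies on line RH with RW:WH = 3:2 ⇒ W = (2/5, 13/5)
2. U is the centroid of triangle RXM ⇒ U = (2/3, 5/3)
3. C is the intersection of line UW and line XR ⇒ C = (1, 1/2)
C = U + t·(W−U) with t = -5/4, so UC:CW = t:(1−t) = -5/4:9/4

UC:CW = -5/9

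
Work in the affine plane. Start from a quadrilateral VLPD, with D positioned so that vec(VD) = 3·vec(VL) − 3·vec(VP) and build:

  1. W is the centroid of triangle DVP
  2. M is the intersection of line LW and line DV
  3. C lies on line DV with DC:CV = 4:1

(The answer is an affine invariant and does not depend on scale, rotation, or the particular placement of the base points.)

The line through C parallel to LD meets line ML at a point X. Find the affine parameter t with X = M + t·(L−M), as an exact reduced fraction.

Work in coordinates with V = (0, 0), L = (1, 0), P = (0, 1), D = (3, -3).
1. W is the centroid of triangle DVP ⇒ W = (1, -2/3)
2. M is the intersection of line LW and line DV ⇒ M = (1, -1)
3. C lies on line DV with DC:CV = 4:1 ⇒ C = (3/5, -3/5)
through C parallel to LD: direction (2, -3); meets ML at X = (1, -6/5)
X = M + t·(L−M) with t = -1/5

t = -1/5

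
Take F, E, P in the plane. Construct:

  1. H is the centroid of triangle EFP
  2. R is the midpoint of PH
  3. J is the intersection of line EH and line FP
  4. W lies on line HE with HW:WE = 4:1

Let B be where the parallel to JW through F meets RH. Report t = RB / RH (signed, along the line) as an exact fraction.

t = 3

Set F = (0, 0), E = (1, 0), P = (0, 1); any affine frame gives the same invariant.
1. H is the centroid of triangle EFP ⇒ H = (1/3, 1/3)
2. R is the midpoint of PH ⇒ R = (1/6, 2/3)
3. J is the intersection of line EH and line FP ⇒ J = (0, 1/2)
4. W lies on line HE with HW:WE = 4:1 ⇒ W = (13/15, 1/15)
through F parallel to JW: direction (13/15, -13/30); meets RH at B = (2/3, -1/3)
B = R + t·(H−R) with t = 3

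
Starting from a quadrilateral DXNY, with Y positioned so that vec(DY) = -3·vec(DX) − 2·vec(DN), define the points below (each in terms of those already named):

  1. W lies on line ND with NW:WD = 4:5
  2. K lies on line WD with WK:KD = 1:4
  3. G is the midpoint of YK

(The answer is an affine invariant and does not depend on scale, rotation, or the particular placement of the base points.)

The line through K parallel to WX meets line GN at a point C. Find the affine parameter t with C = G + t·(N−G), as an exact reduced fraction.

Work in coordinates with D = (0, 0), X = (1, 0), N = (0, 1), Y = (-3, -2).
1. W lies on line ND with NW:WD = 4:5 ⇒ W = (0, 5/9)
2. K lies on line WD with WK:KD = 1:4 ⇒ K = (0, 4/9)
3. G is the midpoint of YK ⇒ G = (-3/2, -7/9)
through K parallel to WX: direction (1, -5/9); meets GN at C = (-15/47, 263/423)
C = G + t·(N−G) with t = 37/47

t = 37/47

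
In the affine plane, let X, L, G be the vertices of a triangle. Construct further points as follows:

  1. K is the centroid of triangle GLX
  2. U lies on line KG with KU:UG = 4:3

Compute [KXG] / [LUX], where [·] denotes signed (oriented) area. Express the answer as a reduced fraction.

Assign X = (0, 0), L = (1, 0), G = (0, 1) — the answer is frame-independent, so this choice is without loss of generality.
1. K is the centroid of triangle GLX ⇒ K = (1/3, 1/3)
2. U lies on line KG with KU:UG = 4:3 ⇒ U = (1/7, 5/7)
2·[KXG] = -1/3, 2·[LUX] = 5/7
[KXG]:[LUX] = -1/3:5/7 = -7/15

[KXG]:[LUX] = -7/15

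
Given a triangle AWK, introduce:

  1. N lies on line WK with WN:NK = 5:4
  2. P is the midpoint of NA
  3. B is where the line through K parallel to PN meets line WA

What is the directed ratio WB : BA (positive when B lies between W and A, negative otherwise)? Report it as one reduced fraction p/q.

WB:BA = -9/4

Assign A = (0, 0), W = (1, 0), K = (0, 1) — the answer is frame-independent, so this choice is without loss of generality.
1. N lies on line WK with WN:NK = 5:4 ⇒ N = (4/9, 5/9)
2. P is the midpoint of NA ⇒ P = (2/9, 5/18)
3. B is where the line through K parallel to PN meets line WA ⇒ B = (-4/5, 0)
B = W + t·(A−W) with t = 9/5, so WB:BA = t:(1−t) = 9/5:-4/5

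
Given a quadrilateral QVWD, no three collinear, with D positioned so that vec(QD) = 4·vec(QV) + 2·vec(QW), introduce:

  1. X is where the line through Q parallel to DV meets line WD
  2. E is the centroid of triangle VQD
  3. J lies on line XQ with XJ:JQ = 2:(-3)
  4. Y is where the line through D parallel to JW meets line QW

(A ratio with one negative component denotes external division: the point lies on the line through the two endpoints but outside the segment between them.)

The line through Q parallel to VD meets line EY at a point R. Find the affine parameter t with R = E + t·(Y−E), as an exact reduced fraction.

t = 4/3

Set Q = (0, 0), V = (1, 0), W = (0, 1), D = (4, 2); any affine frame gives the same invariant.
1. X is where the line through Q parallel to DV meets line WD ⇒ X = (12/5, 8/5)
2. E is the centroid of triangle VQD ⇒ E = (5/3, 2/3)
3. J lies on line XQ with XJ:JQ = 2:(-3) ⇒ J = (36/5, 24/5)
4. Y is where the line through D parallel to JW meets line QW ⇒ Y = (0, -1/9)
through Q parallel to VD: direction (3, 2); meets EY at R = (-5/9, -10/27)
R = E + t·(Y−E) with t = 4/3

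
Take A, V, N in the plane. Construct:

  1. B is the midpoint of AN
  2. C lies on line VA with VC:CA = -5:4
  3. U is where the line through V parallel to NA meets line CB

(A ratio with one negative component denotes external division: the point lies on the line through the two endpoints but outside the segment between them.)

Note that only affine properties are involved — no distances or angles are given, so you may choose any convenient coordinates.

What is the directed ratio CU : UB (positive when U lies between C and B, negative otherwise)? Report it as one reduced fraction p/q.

Set A = (0, 0), V = (1, 0), N = (0, 1); any affine frame gives the same invariant.
1. B is the midpoint of AN ⇒ B = (0, 1/2)
2. C lies on line VA with VC:CA = -5:4 ⇒ C = (-4, 0)
3. U is where the line through V parallel to NA meets line CB ⇒ U = (1, 5/8)
U = C + t·(B−C) with t = 5/4, so CU:UB = t:(1−t) = 5/4:-1/4

CU:UB = -5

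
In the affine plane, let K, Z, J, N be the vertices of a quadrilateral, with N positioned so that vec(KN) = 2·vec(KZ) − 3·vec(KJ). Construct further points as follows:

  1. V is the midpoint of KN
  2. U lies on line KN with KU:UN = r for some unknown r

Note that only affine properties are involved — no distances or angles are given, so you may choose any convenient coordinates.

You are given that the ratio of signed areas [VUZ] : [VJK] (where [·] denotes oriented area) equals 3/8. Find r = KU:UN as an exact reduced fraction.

r = 5/3

Assign K = (0, 0), Z = (1, 0), J = (0, 1), N = (2, -3) — the answer is frame-independent, so this choice is without loss of generality.
1. V is the midpoint of KN ⇒ V = (1, -3/2)
2. With KU:UN = r, write λ = r/(r+1) so U = K + λ·(N−K); U is affine-linear in λ
Every point depending on U is an affine combination of U and λ-independent points, so each such coordinate is linear in λ; the λ² term in each signed area is a multiple of (N−K)×(N−K) = 0, so 2·[VUZ] and 2·[VJK] are each linear in λ. Evaluating at λ=0 and λ=1:
  2·[VUZ] = 3·λ − 3/2,   2·[VJK] = 1
So [VUZ]:[VJK] = (3·λ − 3/2) / (1). Setting this equal to 3/8:
  3·λ − 3/2 = 3/8·(1)  ⇒  λ = 5/8
Then r = λ/(1−λ) = (5/8)/(3/8) = 5/3. Check: with r = 5/3, U = (5/4, -15/8) and [VUZ]:[VJK] = 3/8 as required.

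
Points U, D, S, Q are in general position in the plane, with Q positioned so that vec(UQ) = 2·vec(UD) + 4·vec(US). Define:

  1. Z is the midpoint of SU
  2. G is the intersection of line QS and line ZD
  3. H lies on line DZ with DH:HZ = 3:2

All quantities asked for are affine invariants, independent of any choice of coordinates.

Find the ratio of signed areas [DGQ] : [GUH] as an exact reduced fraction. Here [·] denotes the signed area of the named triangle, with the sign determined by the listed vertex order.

Work in coordinates with U = (0, 0), D = (1, 0), S = (0, 1), Q = (2, 4).
1. Z is the midpoint of SU ⇒ Z = (0, 1/2)
2. G is the intersection of line QS and line ZD ⇒ G = (-1/4, 5/8)
3. H lies on line DZ with DH:HZ = 3:2 ⇒ H = (2/5, 3/10)
2·[DGQ] = -45/8, 2·[GUH] = 13/40
[DGQ]:[GUH] = -45/8:13/40 = -225/13

[DGQ]:[GUH] = -225/13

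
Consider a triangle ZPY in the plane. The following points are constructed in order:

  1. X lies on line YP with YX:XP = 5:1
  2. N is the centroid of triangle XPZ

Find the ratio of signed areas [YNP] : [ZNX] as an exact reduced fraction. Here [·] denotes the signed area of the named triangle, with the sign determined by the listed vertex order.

[YNP]:[ZNX] = 6

Choose coordinates Z = (0, 0), P = (1, 0), Y = (0, 1).
1. X lies on line YP with YX:XP = 5:1 ⇒ X = (5/6, 1/6)
2. N is the centroid of triangle XPZ ⇒ N = (11/18, 1/18)
2·[YNP] = 1/3, 2·[ZNX] = 1/18
[YNP]:[ZNX] = 1/3:1/18 = 6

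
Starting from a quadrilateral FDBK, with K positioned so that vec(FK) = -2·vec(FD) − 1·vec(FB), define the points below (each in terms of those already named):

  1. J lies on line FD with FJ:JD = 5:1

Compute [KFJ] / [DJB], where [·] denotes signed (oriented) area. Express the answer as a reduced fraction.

Work in coordinates with F = (0, 0), D = (1, 0), B = (0, 1), K = (-2, -1).
1. J lies on line FD with FJ:JD = 5:1 ⇒ J = (5/6, 0)
2·[KFJ] = -5/6, 2·[DJB] = -1/6
[KFJ]:[DJB] = -5/6:-1/6 = 5

[KFJ]:[DJB] = 5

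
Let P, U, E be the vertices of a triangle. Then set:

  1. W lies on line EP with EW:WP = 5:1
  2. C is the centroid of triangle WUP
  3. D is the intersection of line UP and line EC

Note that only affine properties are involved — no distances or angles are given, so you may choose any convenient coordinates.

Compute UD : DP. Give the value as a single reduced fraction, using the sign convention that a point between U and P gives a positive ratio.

UD:DP = 11/6

Set P = (0, 0), U = (1, 0), E = (0, 1); any affine frame gives the same invariant.
1. W lies on line EP with EW:WP = 5:1 ⇒ W = (0, 1/6)
2. C is the centroid of triangle WUP ⇒ C = (1/3, 1/18)
3. D is the intersection of line UP and line EC ⇒ D = (6/17, 0)
D = U + t·(P−U) with t = 11/17, so UD:DP = t:(1−t) = 11/17:6/17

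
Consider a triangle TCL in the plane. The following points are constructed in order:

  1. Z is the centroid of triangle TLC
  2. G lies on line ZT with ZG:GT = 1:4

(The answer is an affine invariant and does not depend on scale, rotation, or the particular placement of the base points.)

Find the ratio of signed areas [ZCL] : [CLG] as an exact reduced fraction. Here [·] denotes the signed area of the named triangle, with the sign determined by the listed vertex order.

Assign T = (0, 0), C = (1, 0), L = (0, 1) — the answer is frame-independent, so this choice is without loss of generality.
1. Z is the centroid of triangle TLC ⇒ Z = (1/3, 1/3)
2. G lies on line ZT with ZG:GT = 1:4 ⇒ G = (4/15, 4/15)
2·[ZCL] = 1/3, 2·[CLG] = 7/15
[ZCL]:[CLG] = 1/3:7/15 = 5/7

[ZCL]:[CLG] = 5/7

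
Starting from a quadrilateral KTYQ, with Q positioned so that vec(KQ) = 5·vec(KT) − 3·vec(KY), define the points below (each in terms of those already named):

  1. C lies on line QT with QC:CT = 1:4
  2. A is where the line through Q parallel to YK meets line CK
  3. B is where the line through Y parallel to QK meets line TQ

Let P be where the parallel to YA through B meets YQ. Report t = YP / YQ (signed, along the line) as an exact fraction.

Work in coordinates with K = (0, 0), T = (1, 0), Y = (0, 1), Q = (5, -3).
1. C lies on line QT with QC:CT = 1:4 ⇒ C = (21/5, -12/5)
2. A is where the line through Q parallel to YK meets line CK ⇒ A = (5, -20/7)
3. B is where the line through Y parallel to QK meets line TQ ⇒ B = (-5/3, 2)
through B parallel to YA: direction (5, -27/7); meets YQ at P = (10, -7)
P = Y + t·(Q−Y) with t = 2

t = 2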